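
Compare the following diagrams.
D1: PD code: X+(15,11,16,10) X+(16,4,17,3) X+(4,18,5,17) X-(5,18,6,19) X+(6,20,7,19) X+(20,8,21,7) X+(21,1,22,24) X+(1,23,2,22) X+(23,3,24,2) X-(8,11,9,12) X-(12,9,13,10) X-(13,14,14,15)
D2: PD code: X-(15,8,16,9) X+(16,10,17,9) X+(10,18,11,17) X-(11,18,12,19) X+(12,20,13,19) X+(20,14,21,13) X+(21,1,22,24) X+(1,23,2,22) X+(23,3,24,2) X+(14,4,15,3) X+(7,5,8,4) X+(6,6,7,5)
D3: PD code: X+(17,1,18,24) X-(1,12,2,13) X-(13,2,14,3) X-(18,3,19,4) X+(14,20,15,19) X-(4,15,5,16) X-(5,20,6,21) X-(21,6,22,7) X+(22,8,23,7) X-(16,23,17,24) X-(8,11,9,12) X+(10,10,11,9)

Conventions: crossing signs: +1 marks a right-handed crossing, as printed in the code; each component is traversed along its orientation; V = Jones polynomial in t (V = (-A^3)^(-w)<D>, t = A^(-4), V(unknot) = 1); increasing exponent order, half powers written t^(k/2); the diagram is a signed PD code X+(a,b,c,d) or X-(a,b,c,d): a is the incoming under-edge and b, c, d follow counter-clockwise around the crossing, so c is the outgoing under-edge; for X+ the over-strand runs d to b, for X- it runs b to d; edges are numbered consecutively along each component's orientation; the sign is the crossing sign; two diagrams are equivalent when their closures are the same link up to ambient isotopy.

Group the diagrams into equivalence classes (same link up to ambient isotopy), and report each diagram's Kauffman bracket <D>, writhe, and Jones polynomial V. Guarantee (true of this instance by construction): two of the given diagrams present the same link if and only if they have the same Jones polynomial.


classes: {D1, D2} | {D3}
V(D1) = t^2 + 2t^4 - 2t^5 + t^6 - 2t^7 + t^8  [12 crossings, <D> = A^-20 - 2A^-16 + A^-12 - 2A^-8 + 2A^-4 + A^4, w = +4]
V(D2) = t^2 + 2t^4 - 2t^5 + t^6 - 2t^7 + t^8  [12 crossings, <D> = A^-8 - 2A^-4 + 1 - 2A^4 + 2A^8 + A^16, w = +8]
V(D3) = -t^-6 + t^-5 - t^-4 + 2t^-3 - t^-2 + t^-1  [12 crossings, <D> = A^-8 - A^-4 + 2 - A^4 + A^8 - A^12, w = -4]
note: 2 values of V(t) split the 3 diagrams


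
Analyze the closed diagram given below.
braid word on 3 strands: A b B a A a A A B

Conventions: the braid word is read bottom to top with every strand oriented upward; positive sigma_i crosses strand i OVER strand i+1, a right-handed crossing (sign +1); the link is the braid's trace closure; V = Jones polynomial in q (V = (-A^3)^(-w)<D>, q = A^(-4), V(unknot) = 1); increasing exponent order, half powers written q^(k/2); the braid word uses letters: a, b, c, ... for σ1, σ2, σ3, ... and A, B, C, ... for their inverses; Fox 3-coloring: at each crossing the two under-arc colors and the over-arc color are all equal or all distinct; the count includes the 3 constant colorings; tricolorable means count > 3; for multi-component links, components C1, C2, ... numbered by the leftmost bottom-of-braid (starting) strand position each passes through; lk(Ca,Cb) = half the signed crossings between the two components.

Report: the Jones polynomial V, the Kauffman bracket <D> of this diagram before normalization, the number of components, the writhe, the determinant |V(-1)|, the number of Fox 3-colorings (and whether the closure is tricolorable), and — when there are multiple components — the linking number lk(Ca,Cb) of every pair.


V(q) = -q^(-5/2) - q^(-1/2)
bracket: A^-7 + A, w = -3
2 components, writhe -3, over 9 crossings
lk(C1,C2) = -1
det 2, colorings 3 of 3^9 — not tricolorable
observation: span 2 respects span(V) <= c + mu - 1 = 10 for this 2-component diagram


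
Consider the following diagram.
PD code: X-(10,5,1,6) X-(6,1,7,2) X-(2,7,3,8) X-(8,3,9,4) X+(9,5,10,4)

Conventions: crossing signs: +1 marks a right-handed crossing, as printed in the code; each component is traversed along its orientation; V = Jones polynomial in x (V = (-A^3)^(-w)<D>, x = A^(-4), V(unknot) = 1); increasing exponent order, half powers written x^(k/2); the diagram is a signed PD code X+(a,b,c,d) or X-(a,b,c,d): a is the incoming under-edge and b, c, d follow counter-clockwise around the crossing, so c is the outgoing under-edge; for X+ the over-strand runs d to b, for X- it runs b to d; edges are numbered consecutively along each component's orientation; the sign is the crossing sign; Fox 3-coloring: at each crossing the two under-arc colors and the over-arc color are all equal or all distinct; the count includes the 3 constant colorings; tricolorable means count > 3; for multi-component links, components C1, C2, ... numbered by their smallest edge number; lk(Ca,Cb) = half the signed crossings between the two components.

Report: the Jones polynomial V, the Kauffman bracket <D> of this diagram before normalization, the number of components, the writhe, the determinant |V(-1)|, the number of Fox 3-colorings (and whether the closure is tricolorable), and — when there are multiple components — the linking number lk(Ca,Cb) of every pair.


V = -x^-4 + x^-3 + x^-1
<D> = -A^-5 - A^3 + A^7 (w = -3)
1 component over 5 crossings, w = -3
9 Fox colorings among 3^5, |V(-1)| = 3: tricolorable
why: the span of V is 3, forcing >= 3 crossings in any diagram


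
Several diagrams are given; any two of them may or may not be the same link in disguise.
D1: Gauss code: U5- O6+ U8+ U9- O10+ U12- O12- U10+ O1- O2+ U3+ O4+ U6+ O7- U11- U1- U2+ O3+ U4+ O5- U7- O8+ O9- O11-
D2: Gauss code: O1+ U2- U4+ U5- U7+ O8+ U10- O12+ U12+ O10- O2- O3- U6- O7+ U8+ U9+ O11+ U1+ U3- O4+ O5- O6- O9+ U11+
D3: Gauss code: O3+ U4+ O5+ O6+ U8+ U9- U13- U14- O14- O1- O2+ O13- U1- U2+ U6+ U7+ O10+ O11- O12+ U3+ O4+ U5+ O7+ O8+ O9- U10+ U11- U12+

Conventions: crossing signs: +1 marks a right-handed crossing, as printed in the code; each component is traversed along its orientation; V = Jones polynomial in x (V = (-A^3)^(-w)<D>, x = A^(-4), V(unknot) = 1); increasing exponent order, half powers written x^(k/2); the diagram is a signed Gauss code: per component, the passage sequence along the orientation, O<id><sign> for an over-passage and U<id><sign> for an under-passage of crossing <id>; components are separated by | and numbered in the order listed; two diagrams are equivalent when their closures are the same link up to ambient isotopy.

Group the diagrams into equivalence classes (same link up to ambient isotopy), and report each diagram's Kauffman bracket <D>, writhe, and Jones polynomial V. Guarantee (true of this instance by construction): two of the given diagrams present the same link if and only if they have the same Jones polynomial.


equivalence classes: {D1} | {D2} | {D3}
D1 (bracket -A^-12 + 2A^-8 - 2A^-4 + 3 - 2A^4 + 2A^8 - A^12; 12 crossings at w = 0): V = -x^-3 + 2x^-2 - 2x^-1 + 3 - 2x + 2x^2 - x^3
V(D2) = x^-1 - 1 + 2x - 2x^2 + 2x^3 - 2x^4 + x^5  (w +2, c 12, <D> = A^-14 - 2A^-10 + 2A^-6 - 2A^-2 + 2A^2 - A^6 + A^10)
V(D3) = x^2 + x^4 - x^5 + x^6 - x^7  (w +4, c 14, <D> = -A^-16 + A^-12 - A^-8 + A^-4 + A^4)
observation: 3 values of V(x) split the 3 diagrams


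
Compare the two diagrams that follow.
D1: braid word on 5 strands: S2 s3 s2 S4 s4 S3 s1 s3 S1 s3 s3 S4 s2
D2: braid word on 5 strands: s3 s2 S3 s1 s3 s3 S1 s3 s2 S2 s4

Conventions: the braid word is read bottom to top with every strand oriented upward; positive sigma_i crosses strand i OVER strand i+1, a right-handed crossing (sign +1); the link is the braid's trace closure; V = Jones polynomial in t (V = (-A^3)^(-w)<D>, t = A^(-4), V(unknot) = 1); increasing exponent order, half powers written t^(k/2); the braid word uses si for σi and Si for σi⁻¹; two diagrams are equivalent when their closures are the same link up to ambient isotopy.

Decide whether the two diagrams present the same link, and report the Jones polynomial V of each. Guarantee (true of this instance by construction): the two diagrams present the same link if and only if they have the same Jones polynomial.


same link: yes
V(D1) = -t^(1/2) - t^(3/2) - t^(5/2) + t^(9/2)  [13 crossings, <D> = -A^-9 + A^-1 + A^3 + A^7, w = +3]
D2 (bracket -A^-3 + A^5 + A^9 + A^13; 11 crossings at w = +5): V = -t^(1/2) - t^(3/2) - t^(5/2) + t^(9/2)
note: one V(t) for all 2 diagrams — one class (guaranteed)


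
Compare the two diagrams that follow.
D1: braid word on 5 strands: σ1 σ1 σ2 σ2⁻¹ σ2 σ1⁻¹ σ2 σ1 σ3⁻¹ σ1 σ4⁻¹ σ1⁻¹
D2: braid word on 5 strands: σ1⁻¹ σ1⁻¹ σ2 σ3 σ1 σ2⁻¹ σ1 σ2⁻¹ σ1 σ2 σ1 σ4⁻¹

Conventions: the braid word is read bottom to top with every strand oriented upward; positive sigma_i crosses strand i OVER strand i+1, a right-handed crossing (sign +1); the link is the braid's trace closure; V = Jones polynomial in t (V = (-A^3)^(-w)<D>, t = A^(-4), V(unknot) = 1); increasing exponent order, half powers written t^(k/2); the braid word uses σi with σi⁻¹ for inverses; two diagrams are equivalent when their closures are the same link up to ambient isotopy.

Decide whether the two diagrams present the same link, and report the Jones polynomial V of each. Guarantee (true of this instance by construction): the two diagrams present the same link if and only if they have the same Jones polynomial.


equivalent: no
D1 (bracket -A^-18 + A^-14 - A^-10 + 2A^-6 - A^-2 + A^2; 12 crossings at w = +2): V = t - t^2 + 2t^3 - t^4 + t^5 - t^6
D2 (bracket -A^-14 + A^-10 - A^-6 + 2A^-2 - A^2 + 2A^6 - A^10; 12 crossings at w = +2): V = -t^-1 + 2 - t + 2t^2 - t^3 + t^4 - t^5
key observation: comparing 2 Jones polynomials yields 2 groups


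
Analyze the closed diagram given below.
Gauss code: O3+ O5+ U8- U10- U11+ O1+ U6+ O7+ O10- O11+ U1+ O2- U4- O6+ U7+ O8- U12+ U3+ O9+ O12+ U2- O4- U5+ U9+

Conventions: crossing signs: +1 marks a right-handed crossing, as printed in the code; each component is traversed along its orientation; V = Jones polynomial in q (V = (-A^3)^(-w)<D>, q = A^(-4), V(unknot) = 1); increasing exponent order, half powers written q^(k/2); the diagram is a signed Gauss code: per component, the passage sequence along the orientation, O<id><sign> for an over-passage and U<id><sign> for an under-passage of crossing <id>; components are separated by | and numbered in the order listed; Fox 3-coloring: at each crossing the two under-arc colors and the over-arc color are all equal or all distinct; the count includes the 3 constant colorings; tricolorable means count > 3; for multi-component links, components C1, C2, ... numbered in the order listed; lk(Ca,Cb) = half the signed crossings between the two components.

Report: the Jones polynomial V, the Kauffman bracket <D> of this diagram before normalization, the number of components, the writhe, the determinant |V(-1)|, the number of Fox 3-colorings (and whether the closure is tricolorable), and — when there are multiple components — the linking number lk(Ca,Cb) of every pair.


Jones polynomial: V(q) = -q^-2 + 3q^-1 - 5 + 8q - 8q^2 + 9q^3 - 8q^4 + 5q^5 - 3q^6 + q^7
<D> = A^-16 - 3A^-12 + 5A^-8 - 8A^-4 + 9 - 8A^4 + 8A^8 - 5A^12 + 3A^16 - A^20; writhe +4
components 1, writhe +4 (12 crossings)
3-colorings: 9 of 3^12, det 51 — tricolorable
note: the span of V is 9, forcing >= 9 crossings in any diagram


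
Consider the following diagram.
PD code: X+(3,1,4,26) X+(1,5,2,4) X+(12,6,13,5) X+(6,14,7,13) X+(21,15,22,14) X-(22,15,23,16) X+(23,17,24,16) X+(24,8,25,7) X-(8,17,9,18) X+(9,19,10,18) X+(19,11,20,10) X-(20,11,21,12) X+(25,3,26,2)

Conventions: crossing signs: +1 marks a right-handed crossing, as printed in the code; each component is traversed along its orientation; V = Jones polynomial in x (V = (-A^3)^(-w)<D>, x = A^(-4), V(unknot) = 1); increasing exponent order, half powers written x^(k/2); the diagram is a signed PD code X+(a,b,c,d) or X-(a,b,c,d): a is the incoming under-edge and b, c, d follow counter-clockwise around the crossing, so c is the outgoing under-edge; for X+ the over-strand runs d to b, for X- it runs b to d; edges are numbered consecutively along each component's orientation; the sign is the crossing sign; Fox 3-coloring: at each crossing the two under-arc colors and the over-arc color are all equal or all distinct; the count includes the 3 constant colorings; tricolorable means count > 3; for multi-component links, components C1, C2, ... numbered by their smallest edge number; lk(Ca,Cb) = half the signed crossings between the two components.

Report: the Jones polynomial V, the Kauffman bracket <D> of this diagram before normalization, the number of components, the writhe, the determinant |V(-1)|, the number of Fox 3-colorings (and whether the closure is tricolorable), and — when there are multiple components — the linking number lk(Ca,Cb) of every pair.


Jones polynomial: V(x) = x^2 + 2x^4 - 2x^5 + x^6 - 2x^7 + x^8
<D> = -A^-11 + 2A^-7 - A^-3 + 2A - 2A^5 - A^13; writhe +7
components 1, writhe +7 (13 crossings)
3-colorings: 27 of 3^13, det 9 — tricolorable
note: V spans 6 powers of x: at least 6 crossings in any diagram


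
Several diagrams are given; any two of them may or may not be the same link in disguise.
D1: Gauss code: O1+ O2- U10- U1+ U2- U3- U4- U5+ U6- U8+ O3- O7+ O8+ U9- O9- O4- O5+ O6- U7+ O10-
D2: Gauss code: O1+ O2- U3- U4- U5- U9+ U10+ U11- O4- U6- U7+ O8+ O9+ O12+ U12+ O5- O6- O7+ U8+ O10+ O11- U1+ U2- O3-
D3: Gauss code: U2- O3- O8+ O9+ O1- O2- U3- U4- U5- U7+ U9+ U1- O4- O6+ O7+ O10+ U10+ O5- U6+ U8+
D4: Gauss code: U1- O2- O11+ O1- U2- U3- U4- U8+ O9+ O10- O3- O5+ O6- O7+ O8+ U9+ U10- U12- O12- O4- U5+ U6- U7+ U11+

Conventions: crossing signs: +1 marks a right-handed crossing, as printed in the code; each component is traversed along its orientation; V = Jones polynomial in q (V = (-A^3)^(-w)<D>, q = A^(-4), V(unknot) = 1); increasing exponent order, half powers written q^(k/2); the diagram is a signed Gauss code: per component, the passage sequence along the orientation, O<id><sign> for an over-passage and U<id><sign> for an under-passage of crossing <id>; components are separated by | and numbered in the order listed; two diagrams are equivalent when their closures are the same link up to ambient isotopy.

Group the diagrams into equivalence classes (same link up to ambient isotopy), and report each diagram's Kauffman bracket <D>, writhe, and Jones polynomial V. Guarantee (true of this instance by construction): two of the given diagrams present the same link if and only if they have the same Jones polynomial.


classes: {D1, D2, D3, D4}
V(D1) = 1  [10 crossings, <D> = A^-6, w = -2]
D2 (bracket 1; 12 crossings at w = 0): V = 1
V(D3) = 1  [10 crossings, <D> = 1, w = 0]
V(D4) = 1  (w -2, c 12, <D> = A^-6)
note: one V(q) for all 4 diagrams — one class (guaranteed)


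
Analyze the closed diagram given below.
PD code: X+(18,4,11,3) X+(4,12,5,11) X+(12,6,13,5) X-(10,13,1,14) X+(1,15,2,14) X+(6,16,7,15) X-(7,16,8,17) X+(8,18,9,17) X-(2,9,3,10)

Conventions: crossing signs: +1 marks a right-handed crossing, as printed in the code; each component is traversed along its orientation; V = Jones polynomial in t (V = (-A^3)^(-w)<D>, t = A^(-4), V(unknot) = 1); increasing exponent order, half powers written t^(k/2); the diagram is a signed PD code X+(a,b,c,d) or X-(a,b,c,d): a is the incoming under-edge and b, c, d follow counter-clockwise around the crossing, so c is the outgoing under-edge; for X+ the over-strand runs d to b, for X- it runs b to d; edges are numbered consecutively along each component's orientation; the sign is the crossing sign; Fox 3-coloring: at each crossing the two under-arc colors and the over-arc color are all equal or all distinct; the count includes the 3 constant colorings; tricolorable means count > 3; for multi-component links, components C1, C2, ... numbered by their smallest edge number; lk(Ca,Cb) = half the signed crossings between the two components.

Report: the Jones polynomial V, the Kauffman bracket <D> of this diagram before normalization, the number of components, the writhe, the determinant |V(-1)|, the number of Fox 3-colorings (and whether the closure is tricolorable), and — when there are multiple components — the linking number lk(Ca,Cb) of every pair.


Jones polynomial: V(t) = -t^(3/2) - t^(7/2) + t^(9/2) - t^(11/2)
<D> = A^-13 - A^-9 + A^-5 + A^3; writhe +3
components 2, writhe +3 (9 crossings)
linking number lk(C1,C2) = +2
3-colorings: 3 of 3^9, det 4 — not tricolorable
note: w = +3 shifts under R1 moves; the (-A^3)^(-3) factor cancels that in V


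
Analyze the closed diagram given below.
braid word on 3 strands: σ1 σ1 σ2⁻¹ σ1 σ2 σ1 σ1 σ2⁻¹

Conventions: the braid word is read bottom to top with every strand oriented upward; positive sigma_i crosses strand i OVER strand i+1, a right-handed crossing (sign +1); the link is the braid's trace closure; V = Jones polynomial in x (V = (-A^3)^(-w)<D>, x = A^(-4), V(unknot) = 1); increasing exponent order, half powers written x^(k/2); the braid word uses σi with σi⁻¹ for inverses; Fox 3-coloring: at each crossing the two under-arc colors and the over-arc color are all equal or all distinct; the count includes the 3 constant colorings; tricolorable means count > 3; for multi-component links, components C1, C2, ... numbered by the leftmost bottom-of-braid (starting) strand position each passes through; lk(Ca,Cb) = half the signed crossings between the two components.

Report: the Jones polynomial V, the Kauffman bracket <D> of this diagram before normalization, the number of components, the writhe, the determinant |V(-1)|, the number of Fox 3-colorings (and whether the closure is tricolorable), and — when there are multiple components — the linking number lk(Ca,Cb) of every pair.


V = x + x^3 - x^4
<D> = -A^-4 + 1 + A^8 (w = +4)
1 component over 8 crossings, w = +4
9 Fox colorings among 3^8, |V(-1)| = 3: tricolorable
why: |V(-1)| = 3: so tricolorable, since 3 divides 3


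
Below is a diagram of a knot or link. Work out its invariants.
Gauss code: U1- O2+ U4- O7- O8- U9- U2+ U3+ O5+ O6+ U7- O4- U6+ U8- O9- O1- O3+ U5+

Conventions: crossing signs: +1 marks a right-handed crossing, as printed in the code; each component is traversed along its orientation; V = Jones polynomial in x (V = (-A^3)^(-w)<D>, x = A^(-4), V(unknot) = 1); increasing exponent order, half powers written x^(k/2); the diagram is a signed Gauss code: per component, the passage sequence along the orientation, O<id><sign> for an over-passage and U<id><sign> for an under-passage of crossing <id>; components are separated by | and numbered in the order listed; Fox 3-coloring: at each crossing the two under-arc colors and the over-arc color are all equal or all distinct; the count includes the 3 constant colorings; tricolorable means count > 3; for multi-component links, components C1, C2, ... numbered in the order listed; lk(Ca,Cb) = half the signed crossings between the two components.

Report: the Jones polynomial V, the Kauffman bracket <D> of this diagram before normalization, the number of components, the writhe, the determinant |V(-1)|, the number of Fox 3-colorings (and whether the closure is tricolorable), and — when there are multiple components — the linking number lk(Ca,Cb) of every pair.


Jones polynomial: V(x) = x^-4 - x^-3 + x^-2 - 2x^-1 + 2 - x + x^2
<D> = -A^-11 + A^-7 - 2A^-3 + 2A - A^5 + A^9 - A^13; writhe -1
components 1, writhe -1 (9 crossings)
3-colorings: 9 of 3^9, det 9 — tricolorable
note: det 9 = |V(-1)|; divisible by 3, so tricolorable


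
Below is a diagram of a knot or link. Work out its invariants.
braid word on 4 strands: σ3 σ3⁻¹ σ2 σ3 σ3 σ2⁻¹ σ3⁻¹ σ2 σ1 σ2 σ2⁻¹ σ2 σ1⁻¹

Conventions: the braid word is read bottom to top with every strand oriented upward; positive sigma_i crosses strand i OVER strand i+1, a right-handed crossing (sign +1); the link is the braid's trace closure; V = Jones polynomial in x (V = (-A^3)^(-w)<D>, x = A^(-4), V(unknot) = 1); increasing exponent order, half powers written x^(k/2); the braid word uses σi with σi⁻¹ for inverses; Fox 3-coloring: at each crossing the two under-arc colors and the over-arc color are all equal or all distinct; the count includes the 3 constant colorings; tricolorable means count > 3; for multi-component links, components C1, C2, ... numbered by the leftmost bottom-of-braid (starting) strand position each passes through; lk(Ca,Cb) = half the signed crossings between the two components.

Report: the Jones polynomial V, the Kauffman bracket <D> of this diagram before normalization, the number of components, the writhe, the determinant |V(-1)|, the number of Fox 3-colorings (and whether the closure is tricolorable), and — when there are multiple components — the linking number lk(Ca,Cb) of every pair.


V = x + x^3 - x^4
<D> = A^-7 - A^-3 - A^5 (w = +3)
1 component over 13 crossings, w = +3
9 Fox colorings among 3^13, |V(-1)| = 3: tricolorable
why: free reduction leaves σ2 σ3 σ3 σ2⁻¹ σ3⁻¹ σ2 σ1 σ2 σ1⁻¹ of the original 13 letters


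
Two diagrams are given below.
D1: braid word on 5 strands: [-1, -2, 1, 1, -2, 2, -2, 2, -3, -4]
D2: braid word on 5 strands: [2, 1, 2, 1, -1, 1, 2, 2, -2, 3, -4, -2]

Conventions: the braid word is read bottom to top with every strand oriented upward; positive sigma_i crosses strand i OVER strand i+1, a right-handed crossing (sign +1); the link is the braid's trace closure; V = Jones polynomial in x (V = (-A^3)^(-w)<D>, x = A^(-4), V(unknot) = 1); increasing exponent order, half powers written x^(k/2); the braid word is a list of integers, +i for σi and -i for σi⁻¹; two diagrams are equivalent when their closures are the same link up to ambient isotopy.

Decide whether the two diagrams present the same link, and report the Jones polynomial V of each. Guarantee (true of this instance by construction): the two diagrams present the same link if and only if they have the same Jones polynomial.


equivalent: no
D1 (bracket A^-6; 10 crossings at w = -2): V = 1
V(D2) = x + x^3 - x^4  [12 crossings, <D> = -A^-4 + 1 + A^8, w = +4]
observation: 2 values of V(x) split the 2 diagrams


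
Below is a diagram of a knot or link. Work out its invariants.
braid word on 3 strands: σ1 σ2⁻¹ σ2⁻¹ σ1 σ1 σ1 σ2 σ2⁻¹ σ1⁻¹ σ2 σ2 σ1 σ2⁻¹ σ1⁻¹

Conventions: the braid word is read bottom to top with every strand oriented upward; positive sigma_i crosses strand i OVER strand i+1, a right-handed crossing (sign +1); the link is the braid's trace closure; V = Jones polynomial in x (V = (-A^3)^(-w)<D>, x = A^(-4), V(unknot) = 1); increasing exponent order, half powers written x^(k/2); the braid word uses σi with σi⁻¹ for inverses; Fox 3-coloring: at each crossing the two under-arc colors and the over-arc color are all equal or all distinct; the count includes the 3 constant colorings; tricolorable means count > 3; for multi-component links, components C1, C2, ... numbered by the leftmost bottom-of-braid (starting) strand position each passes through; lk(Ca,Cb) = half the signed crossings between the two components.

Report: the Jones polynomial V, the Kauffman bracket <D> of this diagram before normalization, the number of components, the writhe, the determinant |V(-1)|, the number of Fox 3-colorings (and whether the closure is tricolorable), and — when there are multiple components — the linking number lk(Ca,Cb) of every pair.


Jones polynomial: V(x) = -x^-1 + 2 - x + 2x^2 - x^3 + x^4 - x^5
<D> = -A^-14 + A^-10 - A^-6 + 2A^-2 - A^2 + 2A^6 - A^10; writhe +2
components 1, writhe +2 (14 crossings)
3-colorings: 9 of 3^14, det 9 — tricolorable
note: w = +2 shifts under R1 moves; the (-A^3)^(-2) factor cancels that in V


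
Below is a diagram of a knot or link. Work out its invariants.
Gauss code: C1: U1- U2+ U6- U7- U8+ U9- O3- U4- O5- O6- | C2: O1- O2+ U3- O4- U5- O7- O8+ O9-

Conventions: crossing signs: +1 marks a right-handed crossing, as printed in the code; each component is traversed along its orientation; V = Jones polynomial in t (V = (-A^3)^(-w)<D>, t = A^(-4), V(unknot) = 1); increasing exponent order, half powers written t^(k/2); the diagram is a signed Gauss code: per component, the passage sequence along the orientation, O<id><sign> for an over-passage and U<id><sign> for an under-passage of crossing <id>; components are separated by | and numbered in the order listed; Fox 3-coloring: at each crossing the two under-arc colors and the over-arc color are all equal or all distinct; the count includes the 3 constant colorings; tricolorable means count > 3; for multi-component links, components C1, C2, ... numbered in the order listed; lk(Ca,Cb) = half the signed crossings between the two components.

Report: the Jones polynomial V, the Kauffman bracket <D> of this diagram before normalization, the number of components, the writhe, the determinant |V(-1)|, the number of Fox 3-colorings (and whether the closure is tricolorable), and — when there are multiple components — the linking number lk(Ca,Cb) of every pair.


Jones polynomial: V(t) = -t^(-11/2) + t^(-9/2) - t^(-7/2) - t^(-3/2)
<D> = A^-9 + A^-1 - A^3 + A^7; writhe -5
components 2, writhe -5 (9 crossings)
linking number lk(C1,C2) = -2
3-colorings: 3 of 3^9, det 4 — not tricolorable
note: the span of V is 4, within the link bound 9 + 2 - 1


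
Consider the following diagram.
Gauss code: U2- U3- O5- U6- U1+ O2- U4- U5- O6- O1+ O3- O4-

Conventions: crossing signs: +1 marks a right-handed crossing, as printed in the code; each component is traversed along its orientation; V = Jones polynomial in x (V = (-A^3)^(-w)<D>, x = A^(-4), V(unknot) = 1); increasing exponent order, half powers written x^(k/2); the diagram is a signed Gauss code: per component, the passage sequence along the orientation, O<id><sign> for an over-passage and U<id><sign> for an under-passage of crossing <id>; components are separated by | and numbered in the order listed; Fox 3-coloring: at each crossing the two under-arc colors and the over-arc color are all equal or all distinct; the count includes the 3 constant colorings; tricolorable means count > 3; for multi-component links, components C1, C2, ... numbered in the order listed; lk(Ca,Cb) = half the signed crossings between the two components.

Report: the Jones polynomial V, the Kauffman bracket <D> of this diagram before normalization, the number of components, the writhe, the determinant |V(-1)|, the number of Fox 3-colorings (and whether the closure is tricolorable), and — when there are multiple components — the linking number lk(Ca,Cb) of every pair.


V(x) = -x^-4 + x^-3 + x^-1
bracket: A^-8 + 1 - A^4, w = -4
1 component, writhe -4, over 6 crossings
det 3, colorings 9 of 3^6 — tricolorable
observation: det 3 = |V(-1)|; divisible by 3, so tricolorable


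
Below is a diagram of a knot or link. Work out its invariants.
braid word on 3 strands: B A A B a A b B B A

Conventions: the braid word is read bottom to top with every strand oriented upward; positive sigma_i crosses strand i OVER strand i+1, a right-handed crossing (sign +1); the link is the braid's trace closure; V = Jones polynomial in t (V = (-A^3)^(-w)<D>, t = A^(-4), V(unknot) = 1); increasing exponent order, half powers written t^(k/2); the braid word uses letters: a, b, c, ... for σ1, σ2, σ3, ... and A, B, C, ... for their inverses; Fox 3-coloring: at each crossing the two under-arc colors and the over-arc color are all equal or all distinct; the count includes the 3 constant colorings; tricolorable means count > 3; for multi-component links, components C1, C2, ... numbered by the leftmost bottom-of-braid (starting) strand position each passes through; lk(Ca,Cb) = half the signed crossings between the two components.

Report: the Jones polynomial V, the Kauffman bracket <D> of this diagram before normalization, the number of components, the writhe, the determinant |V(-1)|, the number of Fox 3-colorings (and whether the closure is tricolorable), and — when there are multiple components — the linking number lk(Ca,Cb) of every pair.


Jones polynomial: V(t) = -t^-7 + t^-6 - t^-5 + t^-4 + t^-2
<D> = A^-10 + A^-2 - A^2 + A^6 - A^10; writhe -6
components 1, writhe -6 (10 crossings)
3-colorings: 3 of 3^10, det 5 — not tricolorable
note: inverse pairs cancel, leaving σ2⁻¹ σ1⁻¹ σ1⁻¹ σ2⁻¹ σ2⁻¹ σ1⁻¹


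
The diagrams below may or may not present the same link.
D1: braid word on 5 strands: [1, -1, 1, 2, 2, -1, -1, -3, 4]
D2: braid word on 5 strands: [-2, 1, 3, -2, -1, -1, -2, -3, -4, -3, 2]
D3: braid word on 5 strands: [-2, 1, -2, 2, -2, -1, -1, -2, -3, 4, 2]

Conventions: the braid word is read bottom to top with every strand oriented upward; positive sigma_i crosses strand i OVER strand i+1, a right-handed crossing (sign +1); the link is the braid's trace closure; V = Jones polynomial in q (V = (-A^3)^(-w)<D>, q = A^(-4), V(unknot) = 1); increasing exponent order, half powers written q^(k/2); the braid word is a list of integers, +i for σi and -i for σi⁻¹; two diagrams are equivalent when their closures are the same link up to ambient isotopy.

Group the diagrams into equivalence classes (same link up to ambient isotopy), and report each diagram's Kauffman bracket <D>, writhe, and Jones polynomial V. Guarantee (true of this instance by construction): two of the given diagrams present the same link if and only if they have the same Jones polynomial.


classes: {D1} | {D2, D3}
V(D1) = -q^(1/2) - q^(5/2)  [9 crossings, <D> = A^-7 + A, w = +1]
V(D2) = -q^(-9/2) - q^(-5/2) + q^(-3/2) - q^(-1/2)  [11 crossings, <D> = A^-13 - A^-9 + A^-5 + A^3, w = -5]
D3 (bracket A^-7 - A^-3 + A + A^9; 11 crossings at w = -3): V = -q^(-9/2) - q^(-5/2) + q^(-3/2) - q^(-1/2)
note: 2 values of V(q) split the 3 diagrams


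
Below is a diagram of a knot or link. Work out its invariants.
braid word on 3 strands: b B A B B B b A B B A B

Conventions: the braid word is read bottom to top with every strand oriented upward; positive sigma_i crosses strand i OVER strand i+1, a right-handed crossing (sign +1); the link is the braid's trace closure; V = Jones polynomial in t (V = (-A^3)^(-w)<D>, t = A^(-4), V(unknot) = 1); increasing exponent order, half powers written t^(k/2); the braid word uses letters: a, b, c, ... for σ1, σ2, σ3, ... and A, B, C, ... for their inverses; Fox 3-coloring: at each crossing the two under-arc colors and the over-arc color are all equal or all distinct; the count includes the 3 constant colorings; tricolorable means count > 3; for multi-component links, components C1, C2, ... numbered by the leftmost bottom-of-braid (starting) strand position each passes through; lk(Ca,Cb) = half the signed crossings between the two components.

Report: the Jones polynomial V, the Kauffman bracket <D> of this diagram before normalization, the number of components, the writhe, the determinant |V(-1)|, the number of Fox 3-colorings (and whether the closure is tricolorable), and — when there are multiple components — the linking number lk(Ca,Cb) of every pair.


Jones polynomial: V(t) = -t^-8 + t^-5 + t^-3
<D> = A^-12 + A^-4 - A^8; writhe -8
components 1, writhe -8 (12 crossings)
3-colorings: 9 of 3^12, det 3 — tricolorable
note: free reduction leaves σ1⁻¹ σ2⁻¹ σ2⁻¹ σ1⁻¹ σ2⁻¹ σ2⁻¹ σ1⁻¹ σ2⁻¹ of the original 12 letters


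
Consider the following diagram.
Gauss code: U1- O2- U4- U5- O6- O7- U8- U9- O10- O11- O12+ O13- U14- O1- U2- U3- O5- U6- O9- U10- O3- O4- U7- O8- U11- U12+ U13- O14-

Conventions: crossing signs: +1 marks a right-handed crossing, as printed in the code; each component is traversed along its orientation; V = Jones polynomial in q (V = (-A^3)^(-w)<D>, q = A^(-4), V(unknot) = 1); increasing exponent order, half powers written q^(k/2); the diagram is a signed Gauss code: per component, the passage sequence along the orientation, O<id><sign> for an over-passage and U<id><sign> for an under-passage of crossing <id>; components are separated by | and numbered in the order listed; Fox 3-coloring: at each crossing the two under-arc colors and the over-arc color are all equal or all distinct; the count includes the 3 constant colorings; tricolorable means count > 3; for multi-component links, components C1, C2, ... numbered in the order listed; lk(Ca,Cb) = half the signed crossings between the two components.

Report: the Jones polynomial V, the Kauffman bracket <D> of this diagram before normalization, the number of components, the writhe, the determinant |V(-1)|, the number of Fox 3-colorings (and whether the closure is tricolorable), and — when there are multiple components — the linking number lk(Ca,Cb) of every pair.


V(q) = -q^-15 + q^-14 - 2q^-13 + 3q^-12 - 2q^-11 + q^-10 - q^-9 + q^-7 + q^-5
bracket: A^-16 + A^-8 - 1 + A^4 - 2A^8 + 3A^12 - 2A^16 + A^20 - A^24, w = -12
1 component, writhe -12, over 14 crossings
det 9, colorings 27 of 3^14 — tricolorable
observation: det 9 = |V(-1)|; divisible by 3, so tricolorable


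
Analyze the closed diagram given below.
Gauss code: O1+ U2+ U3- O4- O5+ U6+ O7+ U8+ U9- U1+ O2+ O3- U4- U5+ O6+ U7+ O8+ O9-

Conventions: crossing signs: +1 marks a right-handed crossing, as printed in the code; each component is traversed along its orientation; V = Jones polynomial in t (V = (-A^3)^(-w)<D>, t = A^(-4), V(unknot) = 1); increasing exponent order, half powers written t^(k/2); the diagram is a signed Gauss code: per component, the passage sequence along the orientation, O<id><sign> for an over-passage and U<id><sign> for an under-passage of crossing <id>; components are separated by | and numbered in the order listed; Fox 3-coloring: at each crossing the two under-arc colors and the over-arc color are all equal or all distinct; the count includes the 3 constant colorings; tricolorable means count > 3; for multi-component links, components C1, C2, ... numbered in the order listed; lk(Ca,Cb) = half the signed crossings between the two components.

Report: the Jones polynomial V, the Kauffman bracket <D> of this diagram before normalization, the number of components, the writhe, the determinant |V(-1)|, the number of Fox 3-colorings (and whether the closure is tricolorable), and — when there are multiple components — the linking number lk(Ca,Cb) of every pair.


V = t + t^3 - t^4
<D> = A^-7 - A^-3 - A^5 (w = +3)
1 component over 9 crossings, w = +3
9 Fox colorings among 3^9, |V(-1)| = 3: tricolorable
why: V spans 3 powers of t: at least 3 crossings in any diagram


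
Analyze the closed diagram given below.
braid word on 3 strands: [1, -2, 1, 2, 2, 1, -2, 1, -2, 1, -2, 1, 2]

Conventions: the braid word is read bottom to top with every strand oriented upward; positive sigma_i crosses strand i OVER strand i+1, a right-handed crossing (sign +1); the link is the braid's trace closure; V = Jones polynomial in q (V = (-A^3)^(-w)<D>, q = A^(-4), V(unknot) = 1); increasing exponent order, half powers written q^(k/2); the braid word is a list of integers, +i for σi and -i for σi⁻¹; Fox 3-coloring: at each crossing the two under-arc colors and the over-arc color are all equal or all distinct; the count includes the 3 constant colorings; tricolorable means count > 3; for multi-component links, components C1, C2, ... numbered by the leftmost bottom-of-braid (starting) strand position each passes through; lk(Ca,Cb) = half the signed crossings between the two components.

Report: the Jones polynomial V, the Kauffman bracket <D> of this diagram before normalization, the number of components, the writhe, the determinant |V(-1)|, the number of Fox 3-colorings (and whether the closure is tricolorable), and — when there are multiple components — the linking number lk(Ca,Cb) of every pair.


V = -2q^(3/2) + 2q^(5/2) - 4q^(7/2) + 4q^(9/2) - 4q^(11/2) + 3q^(13/2) - 2q^(15/2) + q^(17/2)
<D> = -A^-19 + 2A^-15 - 3A^-11 + 4A^-7 - 4A^-3 + 4A - 2A^5 + 2A^9 (w = +5)
2 components over 13 crossings, w = +5
lk(C1,C2): +1
3 Fox colorings among 3^13, |V(-1)| = 22: not tricolorable
why: the 1 component pair carries total linking +1


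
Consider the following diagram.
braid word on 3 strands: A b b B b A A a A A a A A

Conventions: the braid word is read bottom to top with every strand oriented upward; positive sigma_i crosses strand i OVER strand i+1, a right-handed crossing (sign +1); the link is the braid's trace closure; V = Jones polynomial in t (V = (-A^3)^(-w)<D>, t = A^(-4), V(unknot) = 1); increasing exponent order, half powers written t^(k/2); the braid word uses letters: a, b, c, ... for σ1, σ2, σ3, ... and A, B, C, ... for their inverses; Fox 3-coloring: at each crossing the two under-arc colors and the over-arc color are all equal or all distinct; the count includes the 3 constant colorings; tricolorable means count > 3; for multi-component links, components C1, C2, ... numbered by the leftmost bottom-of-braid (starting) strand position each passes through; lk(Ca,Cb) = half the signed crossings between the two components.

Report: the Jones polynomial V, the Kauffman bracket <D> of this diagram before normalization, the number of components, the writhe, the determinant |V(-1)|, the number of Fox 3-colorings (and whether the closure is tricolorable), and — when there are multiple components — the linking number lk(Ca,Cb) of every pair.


V(t) = t^(-13/2) - t^(-11/2) + 2t^(-9/2) - 2t^(-7/2) + t^(-5/2) - 2t^(-3/2) - t^(1/2)
bracket: A^-11 + 2A^-3 - A + 2A^5 - 2A^9 + A^13 - A^17, w = -3
2 components, writhe -3, over 13 crossings
lk(C1,C2) = +1
det 10, colorings 3 of 3^13 — not tricolorable
observation: the word shrinks to σ1⁻¹ σ2 σ2 σ1⁻¹ σ1⁻¹ σ1⁻¹ σ1⁻¹ after cancelling


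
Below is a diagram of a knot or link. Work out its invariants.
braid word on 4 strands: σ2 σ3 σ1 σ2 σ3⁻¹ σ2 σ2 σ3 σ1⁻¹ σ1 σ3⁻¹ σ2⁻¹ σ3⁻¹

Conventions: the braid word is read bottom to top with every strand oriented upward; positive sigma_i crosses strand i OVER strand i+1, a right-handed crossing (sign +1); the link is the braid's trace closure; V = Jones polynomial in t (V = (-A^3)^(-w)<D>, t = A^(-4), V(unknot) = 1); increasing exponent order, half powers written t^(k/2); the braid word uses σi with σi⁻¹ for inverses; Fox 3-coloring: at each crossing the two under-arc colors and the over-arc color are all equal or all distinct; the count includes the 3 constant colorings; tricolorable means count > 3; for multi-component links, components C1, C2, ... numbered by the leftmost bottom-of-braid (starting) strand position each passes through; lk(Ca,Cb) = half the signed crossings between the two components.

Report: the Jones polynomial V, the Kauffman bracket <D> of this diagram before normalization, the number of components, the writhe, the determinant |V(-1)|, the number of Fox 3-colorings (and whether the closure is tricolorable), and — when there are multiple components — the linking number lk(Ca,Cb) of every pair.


V(t) = 1 + t + t^2 + t^3
bracket: -A^-3 - A - A^5 - A^9, w = +3
3 components, writhe +3, over 13 crossings
lk(C1,C2) = 0
linking number lk(C1,C3) = 0
lk(C2,C3): +1
det 0, colorings 9 of 3^13 — tricolorable
observation: summing lk over 3 pairs gives +1


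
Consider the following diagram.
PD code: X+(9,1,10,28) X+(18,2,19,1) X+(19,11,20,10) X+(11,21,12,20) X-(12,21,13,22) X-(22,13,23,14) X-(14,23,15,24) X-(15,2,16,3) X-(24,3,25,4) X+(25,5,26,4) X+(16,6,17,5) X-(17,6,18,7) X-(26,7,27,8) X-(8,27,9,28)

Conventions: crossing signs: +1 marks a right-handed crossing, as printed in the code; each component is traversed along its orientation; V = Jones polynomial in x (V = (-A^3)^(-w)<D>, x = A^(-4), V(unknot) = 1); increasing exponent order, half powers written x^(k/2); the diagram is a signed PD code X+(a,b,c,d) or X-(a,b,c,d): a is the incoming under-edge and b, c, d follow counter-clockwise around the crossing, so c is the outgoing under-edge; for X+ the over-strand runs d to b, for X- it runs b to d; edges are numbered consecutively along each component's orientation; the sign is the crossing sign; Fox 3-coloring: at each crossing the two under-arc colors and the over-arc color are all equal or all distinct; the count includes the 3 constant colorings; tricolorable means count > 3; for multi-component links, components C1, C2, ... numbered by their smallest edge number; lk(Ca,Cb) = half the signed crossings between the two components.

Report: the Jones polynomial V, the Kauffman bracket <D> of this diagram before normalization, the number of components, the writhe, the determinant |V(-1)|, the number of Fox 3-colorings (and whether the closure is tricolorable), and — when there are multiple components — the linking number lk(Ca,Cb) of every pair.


V(x) = 1
bracket: A^-6, w = -2
1 component, writhe -2, over 14 crossings
det 1, colorings 3 of 3^14 — not tricolorable
observation: |V(-1)| = 1: so not tricolorable, since 3 does not divide 1
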